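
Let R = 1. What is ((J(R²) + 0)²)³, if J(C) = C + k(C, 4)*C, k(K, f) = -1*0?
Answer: 1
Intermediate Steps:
k(K, f) = 0
J(C) = C (J(C) = C + 0*C = C + 0 = C)
((J(R²) + 0)²)³ = ((1² + 0)²)³ = ((1 + 0)²)³ = (1²)³ = 1³ = 1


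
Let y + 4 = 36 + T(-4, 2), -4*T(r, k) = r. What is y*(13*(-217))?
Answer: -93093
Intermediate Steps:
T(r, k) = -r/4
y = 33 (y = -4 + (36 - ¼*(-4)) = -4 + (36 + 1) = -4 + 37 = 33)
y*(13*(-217)) = 33*(13*(-217)) = 33*(-2821) = -93093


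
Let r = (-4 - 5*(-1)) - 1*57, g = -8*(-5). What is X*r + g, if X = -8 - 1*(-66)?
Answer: -3208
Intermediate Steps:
g = 40
X = 58 (X = -8 + 66 = 58)
r = -56 (r = (-4 + 5) - 57 = 1 - 57 = -56)
X*r + g = 58*(-56) + 40 = -3248 + 40 = -3208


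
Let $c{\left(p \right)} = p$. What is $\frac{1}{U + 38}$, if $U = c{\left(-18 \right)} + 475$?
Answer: $\frac{1}{495} \approx 0.0020202$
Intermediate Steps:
$U = 457$ ($U = -18 + 475 = 457$)
$\frac{1}{U + 38} = \frac{1}{457 + 38} = \frac{1}{495}$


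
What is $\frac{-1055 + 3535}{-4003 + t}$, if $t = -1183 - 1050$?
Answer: $- \frac{620}{1559} \approx -0.39769$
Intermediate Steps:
$t = -2233$
$\frac{-1055 + 3535}{-4003 + t} = \frac{-1055 + 3535}{-4003 - 2233} = \frac{2480}{-6236} = 2480 \left(- \frac{1}{6236}\right) = - \frac{620}{1559}$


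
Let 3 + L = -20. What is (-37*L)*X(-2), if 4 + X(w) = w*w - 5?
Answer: -4255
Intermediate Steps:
L = -23 (L = -3 - 20 = -23)
X(w) = -9 + w² (X(w) = -4 + (w*w - 5) = -4 + (w² - 5) = -4 + (-5 + w²) = -9 + w²)
(-37*L)*X(-2) = (-37*(-23))*(-9 + (-2)²) = 851*(-9 + 4) = 851*(-5) = -4255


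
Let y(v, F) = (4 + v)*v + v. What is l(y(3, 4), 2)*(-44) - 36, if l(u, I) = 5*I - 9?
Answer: -80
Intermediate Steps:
y(v, F) = v + v*(4 + v) (y(v, F) = v*(4 + v) + v = v + v*(4 + v))
l(u, I) = -9 + 5*I
l(y(3, 4), 2)*(-44) - 36 = (-9 + 5*2)*(-44) - 36 = (-9 + 10)*(-44) - 36 = 1*(-44) - 36 = -44 - 36 = -80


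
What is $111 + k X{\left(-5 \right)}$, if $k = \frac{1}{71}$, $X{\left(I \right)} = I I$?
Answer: $\frac{7906}{71} \approx 111.35$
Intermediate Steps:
$X{\left(I \right)} = I^{2}$
$k = \frac{1}{71} \approx 0.014085$
$111 + k X{\left(-5 \right)} = 111 + \frac{\left(-5\right)^{2}}{71} = 111 + \frac{1}{71} \cdot 25 = 111 + \frac{25}{71} = \frac{7906}{71}$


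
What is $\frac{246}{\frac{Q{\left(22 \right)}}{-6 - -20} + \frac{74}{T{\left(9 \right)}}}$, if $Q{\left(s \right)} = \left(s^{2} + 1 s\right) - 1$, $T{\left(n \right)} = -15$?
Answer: $\frac{51660}{6539} \approx 7.9003$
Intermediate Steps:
$Q{\left(s \right)} = -1 + s + s^{2}$ ($Q{\left(s \right)} = \left(s^{2} + s\right) - 1 = \left(s + s^{2}\right) - 1 = -1 + s + s^{2}$)
$\frac{246}{\frac{Q{\left(22 \right)}}{-6 - -20} + \frac{74}{T{\left(9 \right)}}} = \frac{246}{\frac{-1 + 22 + 22^{2}}{-6 - -20} + \frac{74}{-15}} = \frac{246}{\frac{-1 + 22 + 484}{-6 + 20} + 74 \left(- \frac{1}{15}\right)} = \frac{246}{\frac{505}{14} - \frac{74}{15}} = \frac{246}{\frac{6539}{210}} = 246 \cdot \frac{210}{6539} = \frac{51660}{6539}$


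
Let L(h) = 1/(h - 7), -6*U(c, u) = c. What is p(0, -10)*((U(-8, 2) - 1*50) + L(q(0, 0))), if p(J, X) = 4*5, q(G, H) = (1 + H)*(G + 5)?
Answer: -2950/3 ≈ -983.33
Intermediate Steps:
U(c, u) = -c/6
q(G, H) = (1 + H)*(5 + G)
p(J, X) = 20
L(h) = 1/(-7 + h)
p(0, -10)*((U(-8, 2) - 1*50) + L(q(0, 0))) = 20*((-⅙*(-8) - 1*50) + 1/(-7 + (5 + 0 + 5*0 + 0*0))) = 20*((4/3 - 50) + 1/(-7 + (5 + 0 + 0 + 0))) = 20*(-146/3 + 1/(-7 + 5)) = 20*(-146/3 + 1/(-2)) = 20*(-146/3 - ½) = 20*(-295/6) = -2950/3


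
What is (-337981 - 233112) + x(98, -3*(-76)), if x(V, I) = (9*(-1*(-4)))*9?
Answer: -570769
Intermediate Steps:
x(V, I) = 324 (x(V, I) = (9*4)*9 = 36*9 = 324)
(-337981 - 233112) + x(98, -3*(-76)) = (-337981 - 233112) + 324 = -571093 + 324 = -570769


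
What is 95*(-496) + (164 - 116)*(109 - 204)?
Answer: -51680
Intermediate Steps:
95*(-496) + (164 - 116)*(109 - 204) = -47120 + 48*(-95) = -47120 - 4560 = -51680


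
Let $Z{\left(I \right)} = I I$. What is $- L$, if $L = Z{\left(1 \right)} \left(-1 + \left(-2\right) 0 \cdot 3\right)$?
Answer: $1$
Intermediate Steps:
$Z{\left(I \right)} = I^{2}$
$L = -1$ ($L = 1^{2} \left(-1 + \left(-2\right) 0 \cdot 3\right) = 1 \left(-1 + 0 \cdot 3\right) = 1 \left(-1 + 0\right) = 1 \left(-1\right) = -1$)
$- L = \left(-1\right) \left(-1\right) = 1$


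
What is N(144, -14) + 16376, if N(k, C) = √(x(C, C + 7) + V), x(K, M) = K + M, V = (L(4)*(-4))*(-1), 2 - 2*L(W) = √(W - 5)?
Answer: 16376 + √(-17 - 2*I) ≈ 16376.0 - 4.1302*I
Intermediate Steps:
L(W) = 1 - √(-5 + W)/2 (L(W) = 1 - √(W - 5)/2 = 1 - √(-5 + W)/2)
V = 4 - 2*I (V = ((1 - √(-5 + 4)/2)*(-4))*(-1) = ((1 - I/2)*(-4))*(-1) = (-4 + 2*I)*(-1) = 4 - 2*I ≈ 4.0 - 2.0*I)
N(k, C) = √(11 - 2*I + 2*C) (N(k, C) = √((C + (C + 7)) + (4 - 2*I)) = √((C + (7 + C)) + (4 - 2*I)) = √((7 + 2*C) + (4 - 2*I)) = √(11 - 2*I + 2*C))
N(144, -14) + 16376 = √(11 - 2*I + 2*(-14)) + 16376 = √(11 - 2*I - 28) + 16376 = √(-17 - 2*I) + 16376 = 16376 + √(-17 - 2*I)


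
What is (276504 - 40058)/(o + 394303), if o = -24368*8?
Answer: 236446/199359 ≈ 1.1860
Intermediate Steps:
o = -194944
(276504 - 40058)/(o + 394303) = (276504 - 40058)/(-194944 + 394303) = 236446/199359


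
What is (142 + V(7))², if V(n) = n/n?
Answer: 20449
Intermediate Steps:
V(n) = 1
(142 + V(7))² = (142 + 1)² = 143² = 20449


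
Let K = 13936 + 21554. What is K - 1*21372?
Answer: 14118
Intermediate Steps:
K = 35490
K - 1*21372 = 35490 - 1*21372 = 35490 - 21372 = 14118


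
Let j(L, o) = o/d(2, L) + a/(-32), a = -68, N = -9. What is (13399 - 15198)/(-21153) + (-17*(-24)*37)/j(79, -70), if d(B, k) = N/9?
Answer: 2555643527/12205281 ≈ 209.39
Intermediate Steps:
d(B, k) = -1 (d(B, k) = -9/9 = -9*1/9 = -1)
j(L, o) = 17/8 - o (j(L, o) = o/(-1) - 68/(-32) = o*(-1) - 68*(-1/32) = -o + 17/8 = 17/8 - o)
(13399 - 15198)/(-21153) + (-17*(-24)*37)/j(79, -70) = (13399 - 15198)/(-21153) + (-17*(-24)*37)/(17/8 - 1*(-70)) = -1799*(-1/21153) + (408*37)/(17/8 + 70) = 1799/21153 + 15096/(577/8) = 1799/21153 + 15096*(8/577) = 1799/21153 + 120768/577 = 2555643527/12205281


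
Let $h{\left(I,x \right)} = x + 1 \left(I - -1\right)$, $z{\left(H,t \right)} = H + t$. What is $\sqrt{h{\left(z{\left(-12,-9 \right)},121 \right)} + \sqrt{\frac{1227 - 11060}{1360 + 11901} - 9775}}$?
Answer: $\frac{\sqrt{17761266221 + 79566 i \sqrt{47752900783}}}{13261} \approx 11.008 + 4.4911 i$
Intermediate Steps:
$h{\left(I,x \right)} = 1 + I + x$ ($h{\left(I,x \right)} = x + 1 \left(I + 1\right) = x + 1 \left(1 + I\right) = x + \left(1 + I\right) = 1 + I + x$)
$\sqrt{h{\left(z{\left(-12,-9 \right)},121 \right)} + \sqrt{\frac{1227 - 11060}{1360 + 11901} - 9775}} = \sqrt{\left(1 - 21 + 121\right) + \sqrt{\frac{1227 - 11060}{1360 + 11901} - 9775}} = \sqrt{\left(1 - 21 + 121\right) + \sqrt{- \frac{9833}{13261} - 9775}} = \sqrt{101 + \sqrt{\left(-9833\right) \frac{1}{13261} - 9775}} = \sqrt{101 + \sqrt{- \frac{9833}{13261} - 9775}} = \sqrt{101 + \sqrt{- \frac{129636108}{13261}}} = \sqrt{101 + \frac{6 i \sqrt{47752900783}}{13261}}$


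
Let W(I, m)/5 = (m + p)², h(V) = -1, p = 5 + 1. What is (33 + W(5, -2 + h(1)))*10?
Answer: 780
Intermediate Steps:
p = 6
W(I, m) = 5*(6 + m)² (W(I, m) = 5*(m + 6)² = 5*(6 + m)²)
(33 + W(5, -2 + h(1)))*10 = (33 + 5*(6 + (-2 - 1))²)*10 = (33 + 5*(6 - 3)²)*10 = (33 + 5*3²)*10 = (33 + 5*9)*10 = (33 + 45)*10 = 78*10 = 780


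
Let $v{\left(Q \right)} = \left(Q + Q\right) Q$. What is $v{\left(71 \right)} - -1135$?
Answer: $11217$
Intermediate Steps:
$v{\left(Q \right)} = 2 Q^{2}$ ($v{\left(Q \right)} = 2 Q Q = 2 Q^{2}$)
$v{\left(71 \right)} - -1135 = 2 \cdot 71^{2} - -1135 = 2 \cdot 5041 + 1135 = 10082 + 1135 = 11217$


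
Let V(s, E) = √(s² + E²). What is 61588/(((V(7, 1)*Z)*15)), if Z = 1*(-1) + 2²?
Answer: 30794*√2/225 ≈ 193.55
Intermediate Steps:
V(s, E) = √(E² + s²)
Z = 3 (Z = -1 + 4 = 3)
61588/(((V(7, 1)*Z)*15)) = 61588/(((√(1² + 7²)*3)*15)) = 61588/(((√(1 + 49)*3)*15)) = 61588/(((√50*3)*15)) = 61588/((((5*√2)*3)*15)) = 61588/(((15*√2)*15)) = 61588/((225*√2)) = 61588*(√2/450) = 30794*√2/225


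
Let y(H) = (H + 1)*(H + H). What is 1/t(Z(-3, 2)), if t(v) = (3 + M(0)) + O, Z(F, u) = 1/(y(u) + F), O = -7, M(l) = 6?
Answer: ½ ≈ 0.50000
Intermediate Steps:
y(H) = 2*H*(1 + H) (y(H) = (1 + H)*(2*H) = 2*H*(1 + H))
Z(F, u) = 1/(F + 2*u*(1 + u)) (Z(F, u) = 1/(2*u*(1 + u) + F) = 1/(F + 2*u*(1 + u)))
t(v) = 2 (t(v) = (3 + 6) - 7 = 9 - 7 = 2)
1/t(Z(-3, 2)) = 1/2 = ½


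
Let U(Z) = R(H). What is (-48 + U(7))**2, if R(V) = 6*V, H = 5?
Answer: 324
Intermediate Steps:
U(Z) = 30 (U(Z) = 6*5 = 30)
(-48 + U(7))**2 = (-48 + 30)**2 = (-18)**2 = 324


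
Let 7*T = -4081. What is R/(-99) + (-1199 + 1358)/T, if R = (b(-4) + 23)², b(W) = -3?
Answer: -427/99 ≈ -4.3131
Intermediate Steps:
T = -583 (T = (⅐)*(-4081) = -583)
R = 400 (R = (-3 + 23)² = 20² = 400)
R/(-99) + (-1199 + 1358)/T = 400/(-99) + (-1199 + 1358)/(-583) = 400*(-1/99) + 159*(-1/583) = -400/99 - 3/11 = -427/99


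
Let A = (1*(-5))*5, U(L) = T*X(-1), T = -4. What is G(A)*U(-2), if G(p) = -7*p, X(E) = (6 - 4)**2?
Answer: -2800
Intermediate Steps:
X(E) = 4 (X(E) = 2**2 = 4)
U(L) = -16 (U(L) = -4*4 = -16)
A = -25 (A = -5*5 = -25)
G(A)*U(-2) = -7*(-25)*(-16) = 175*(-16) = -2800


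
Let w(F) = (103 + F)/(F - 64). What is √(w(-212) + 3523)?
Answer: √67099533/138 ≈ 59.358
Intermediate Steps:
w(F) = (103 + F)/(-64 + F)
√(w(-212) + 3523) = √((103 - 212)/(-64 - 212) + 3523) = √(-109/(-276) + 3523) = √(-1/276*(-109) + 3523) = √(109/276 + 3523) = √(972457/276) = √67099533/138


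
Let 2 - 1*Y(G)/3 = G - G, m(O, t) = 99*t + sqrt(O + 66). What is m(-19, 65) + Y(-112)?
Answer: 6441 + sqrt(47) ≈ 6447.9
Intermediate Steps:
m(O, t) = sqrt(66 + O) + 99*t (m(O, t) = 99*t + sqrt(66 + O) = sqrt(66 + O) + 99*t)
Y(G) = 6 (Y(G) = 6 - 3*(G - G) = 6 - 3*0 = 6 + 0 = 6)
m(-19, 65) + Y(-112) = (sqrt(66 - 19) + 99*65) + 6 = (sqrt(47) + 6435) + 6 = (6435 + sqrt(47)) + 6 = 6441 + sqrt(47)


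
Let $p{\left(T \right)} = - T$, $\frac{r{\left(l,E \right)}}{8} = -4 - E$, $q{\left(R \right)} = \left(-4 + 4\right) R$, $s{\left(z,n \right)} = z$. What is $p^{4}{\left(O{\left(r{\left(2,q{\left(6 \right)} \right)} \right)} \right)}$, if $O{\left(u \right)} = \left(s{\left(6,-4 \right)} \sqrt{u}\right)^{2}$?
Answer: $1761205026816$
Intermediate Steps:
$q{\left(R \right)} = 0$ ($q{\left(R \right)} = 0 R = 0$)
$r{\left(l,E \right)} = -32 - 8 E$ ($r{\left(l,E \right)} = 8 \left(-4 - E\right) = -32 - 8 E$)
$O{\left(u \right)} = 36 u$ ($O{\left(u \right)} = \left(6 \sqrt{u}\right)^{2} = 36 u$)
$p^{4}{\left(O{\left(r{\left(2,q{\left(6 \right)} \right)} \right)} \right)} = \left(- 36 \left(-32 - 0\right)\right)^{4} = \left(- 36 \left(-32 + 0\right)\right)^{4} = \left(- 36 \left(-32\right)\right)^{4} = \left(\left(-1\right) \left(-1152\right)\right)^{4} = 1152^{4} = 1761205026816$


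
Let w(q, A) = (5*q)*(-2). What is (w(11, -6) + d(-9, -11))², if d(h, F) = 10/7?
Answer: 577600/49 ≈ 11788.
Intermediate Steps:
d(h, F) = 10/7 (d(h, F) = 10*(⅐) = 10/7)
w(q, A) = -10*q
(w(11, -6) + d(-9, -11))² = (-10*11 + 10/7)² = (-110 + 10/7)² = (-760/7)² = 577600/49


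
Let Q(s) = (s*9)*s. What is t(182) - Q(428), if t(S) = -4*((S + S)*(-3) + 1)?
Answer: -1644292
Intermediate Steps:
t(S) = -4 + 24*S (t(S) = -4*((2*S)*(-3) + 1) = -4*(-6*S + 1) = -4*(1 - 6*S) = -4 + 24*S)
Q(s) = 9*s² (Q(s) = (9*s)*s = 9*s²)
t(182) - Q(428) = (-4 + 24*182) - 9*428² = (-4 + 4368) - 9*183184 = 4364 - 1*1648656 = 4364 - 1648656 = -1644292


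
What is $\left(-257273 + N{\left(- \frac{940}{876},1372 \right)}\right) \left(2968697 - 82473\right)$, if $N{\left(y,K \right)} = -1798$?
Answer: $-747736937904$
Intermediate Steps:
$\left(-257273 + N{\left(- \frac{940}{876},1372 \right)}\right) \left(2968697 - 82473\right) = \left(-257273 - 1798\right) \left(2968697 - 82473\right) = \left(-259071\right) 2886224 = -747736937904$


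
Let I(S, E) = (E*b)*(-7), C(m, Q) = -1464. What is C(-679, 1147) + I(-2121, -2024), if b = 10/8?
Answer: 16246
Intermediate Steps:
b = 5/4 (b = 10*(1/8) = 5/4 ≈ 1.2500)
I(S, E) = -35*E/4 (I(S, E) = (E*(5/4))*(-7) = (5*E/4)*(-7) = -35*E/4)
C(-679, 1147) + I(-2121, -2024) = -1464 - 35/4*(-2024) = -1464 + 17710 = 16246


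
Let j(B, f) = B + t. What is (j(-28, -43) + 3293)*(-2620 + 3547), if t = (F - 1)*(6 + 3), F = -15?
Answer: 2893167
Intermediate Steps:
t = -144 (t = (-15 - 1)*(6 + 3) = -16*9 = -144)
j(B, f) = -144 + B (j(B, f) = B - 144 = -144 + B)
(j(-28, -43) + 3293)*(-2620 + 3547) = ((-144 - 28) + 3293)*(-2620 + 3547) = (-172 + 3293)*927 = 3121*927 = 2893167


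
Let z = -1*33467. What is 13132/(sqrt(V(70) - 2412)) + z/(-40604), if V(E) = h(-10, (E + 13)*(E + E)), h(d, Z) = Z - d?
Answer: 33467/40604 + 6566*sqrt(9218)/4609 ≈ 137.60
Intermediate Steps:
V(E) = 10 + 2*E*(13 + E) (V(E) = (E + 13)*(E + E) - 1*(-10) = (13 + E)*(2*E) + 10 = 2*E*(13 + E) + 10 = 10 + 2*E*(13 + E))
z = -33467
13132/(sqrt(V(70) - 2412)) + z/(-40604) = 13132/(sqrt((10 + 2*70*(13 + 70)) - 2412)) - 33467/(-40604) = 13132/(sqrt((10 + 2*70*83) - 2412)) - 33467*(-1/40604) = 13132/(sqrt((10 + 11620) - 2412)) + 33467/40604 = 13132/(sqrt(11630 - 2412)) + 33467/40604 = 13132/(sqrt(9218)) + 33467/40604 = 13132*(sqrt(9218)/9218) + 33467/40604 = 6566*sqrt(9218)/4609 + 33467/40604 = 33467/40604 + 6566*sqrt(9218)/4609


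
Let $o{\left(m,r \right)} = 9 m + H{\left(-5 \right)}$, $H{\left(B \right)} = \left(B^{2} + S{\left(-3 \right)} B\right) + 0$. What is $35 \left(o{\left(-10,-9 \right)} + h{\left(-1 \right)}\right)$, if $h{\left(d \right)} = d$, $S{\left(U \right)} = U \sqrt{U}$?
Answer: $-2310 + 525 i \sqrt{3} \approx -2310.0 + 909.33 i$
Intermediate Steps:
$S{\left(U \right)} = U^{\frac{3}{2}}$
$H{\left(B \right)} = B^{2} - 3 i B \sqrt{3}$ ($H{\left(B \right)} = \left(B^{2} + \left(-3\right)^{\frac{3}{2}} B\right) + 0 = \left(B^{2} + - 3 i \sqrt{3} B\right) + 0 = \left(B^{2} - 3 i B \sqrt{3}\right) + 0 = B^{2} - 3 i B \sqrt{3}$)
$o{\left(m,r \right)} = 25 + 9 m + 15 i \sqrt{3}$ ($o{\left(m,r \right)} = 9 m - 5 \left(-5 - 3 i \sqrt{3}\right) = 9 m + \left(25 + 15 i \sqrt{3}\right) = 25 + 9 m + 15 i \sqrt{3}$)
$35 \left(o{\left(-10,-9 \right)} + h{\left(-1 \right)}\right) = 35 \left(\left(25 + 9 \left(-10\right) + 15 i \sqrt{3}\right) - 1\right) = 35 \left(\left(25 - 90 + 15 i \sqrt{3}\right) - 1\right) = 35 \left(\left(-65 + 15 i \sqrt{3}\right) - 1\right) = 35 \left(-66 + 15 i \sqrt{3}\right) = -2310 + 525 i \sqrt{3}$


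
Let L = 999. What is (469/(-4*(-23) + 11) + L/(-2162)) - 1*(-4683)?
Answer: 1043749619/222686 ≈ 4687.1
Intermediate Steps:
(469/(-4*(-23) + 11) + L/(-2162)) - 1*(-4683) = (469/(-4*(-23) + 11) + 999/(-2162)) - 1*(-4683) = (469/(92 + 11) + 999*(-1/2162)) + 4683 = (469/103 - 999/2162) + 4683 = 911081/222686 + 4683 = 1043749619/222686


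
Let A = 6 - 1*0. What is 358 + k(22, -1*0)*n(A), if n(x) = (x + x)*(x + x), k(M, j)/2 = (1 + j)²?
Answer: 646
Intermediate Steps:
k(M, j) = 2*(1 + j)²
A = 6 (A = 6 + 0 = 6)
n(x) = 4*x² (n(x) = (2*x)*(2*x) = 4*x²)
358 + k(22, -1*0)*n(A) = 358 + (2*(1 - 1*0)²)*(4*6²) = 358 + (2*(1 + 0)²)*(4*36) = 358 + (2*1²)*144 = 358 + (2*1)*144 = 358 + 2*144 = 358 + 288 = 646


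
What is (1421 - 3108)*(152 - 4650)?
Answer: 7588126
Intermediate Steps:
(1421 - 3108)*(152 - 4650) = -1687*(-4498) = 7588126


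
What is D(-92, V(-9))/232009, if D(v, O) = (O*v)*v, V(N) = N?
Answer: -76176/232009 ≈ -0.32833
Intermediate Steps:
D(v, O) = O*v²
D(-92, V(-9))/232009 = -9*(-92)²/232009 = -9*8464*(1/232009) = -76176*1/232009 = -76176/232009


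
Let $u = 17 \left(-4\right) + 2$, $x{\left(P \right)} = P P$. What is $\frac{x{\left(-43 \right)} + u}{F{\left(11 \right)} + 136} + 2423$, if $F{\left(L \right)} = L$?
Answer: $\frac{357964}{147} \approx 2435.1$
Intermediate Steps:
$x{\left(P \right)} = P^{2}$
$u = -66$ ($u = -68 + 2 = -66$)
$\frac{x{\left(-43 \right)} + u}{F{\left(11 \right)} + 136} + 2423 = \frac{\left(-43\right)^{2} - 66}{11 + 136} + 2423 = \frac{1849 - 66}{147} + 2423 = 1783 \cdot \frac{1}{147} + 2423 = \frac{1783}{147} + 2423 = \frac{357964}{147}$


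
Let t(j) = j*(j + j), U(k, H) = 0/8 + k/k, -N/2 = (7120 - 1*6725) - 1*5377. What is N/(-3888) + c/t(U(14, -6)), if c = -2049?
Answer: -998305/972 ≈ -1027.1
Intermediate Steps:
N = 9964 (N = -2*((7120 - 1*6725) - 1*5377) = -2*((7120 - 6725) - 5377) = -2*(395 - 5377) = -2*(-4982) = 9964)
U(k, H) = 1 (U(k, H) = 0*(1/8) + 1 = 0 + 1 = 1)
t(j) = 2*j**2 (t(j) = j*(2*j) = 2*j**2)
N/(-3888) + c/t(U(14, -6)) = 9964/(-3888) - 2049/(2*1**2) = 9964*(-1/3888) - 2049/(2*1) = -2491/972 - 2049/2 = -998305/972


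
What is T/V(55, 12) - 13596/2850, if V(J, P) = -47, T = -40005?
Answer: 18895873/22325 ≈ 846.40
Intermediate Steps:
T/V(55, 12) - 13596/2850 = -40005/(-47) - 13596/2850 = -40005*(-1/47) - 13596*1/2850 = 40005/47 - 2266/475 = 18895873/22325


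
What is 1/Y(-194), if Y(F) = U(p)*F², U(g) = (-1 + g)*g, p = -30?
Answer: 1/35001480 ≈ 2.8570e-8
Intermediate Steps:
U(g) = g*(-1 + g)
Y(F) = 930*F² (Y(F) = (-30*(-1 - 30))*F² = (-30*(-31))*F² = 930*F²)
1/Y(-194) = 1/(930*(-194)²) = 1/(930*37636) = 1/35001480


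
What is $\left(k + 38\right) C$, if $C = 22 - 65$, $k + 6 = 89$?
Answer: $-5203$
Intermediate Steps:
$k = 83$ ($k = -6 + 89 = 83$)
$C = -43$ ($C = 22 - 65 = -43$)
$\left(k + 38\right) C = \left(83 + 38\right) \left(-43\right) = 121 \left(-43\right) = -5203$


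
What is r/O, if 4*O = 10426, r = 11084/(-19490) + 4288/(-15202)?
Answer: -126036044/386136006685 ≈ -0.00032640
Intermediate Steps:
r = -63018022/74071745 (r = 11084*(-1/19490) + 4288*(-1/15202) = -5542/9745 - 2144/7601 = -63018022/74071745 ≈ -0.85077)
O = 5213/2 (O = (¼)*10426 = 5213/2 ≈ 2606.5)
r/O = -63018022/(74071745*5213/2) = -63018022/74071745*2/5213 = -126036044/386136006685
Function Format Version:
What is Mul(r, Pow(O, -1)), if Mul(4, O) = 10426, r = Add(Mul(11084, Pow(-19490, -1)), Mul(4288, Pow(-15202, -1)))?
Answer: Rational(-126036044, 386136006685) ≈ -0.00032640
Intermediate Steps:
r = Rational(-63018022, 74071745) (r = Add(Mul(11084, Rational(-1, 19490)), Mul(4288, Rational(-1, 15202))) = Add(Rational(-5542, 9745), Rational(-2144, 7601)) = Rational(-63018022, 74071745) ≈ -0.85077)
O = Rational(5213, 2) (O = Mul(Rational(1, 4), 10426) = Rational(5213, 2) ≈ 2606.5)
Mul(r, Pow(O, -1)) = Mul(Rational(-63018022, 74071745), Pow(Rational(5213, 2), -1)) = Mul(Rational(-63018022, 74071745), Rational(2, 5213)) = Rational(-126036044, 386136006685)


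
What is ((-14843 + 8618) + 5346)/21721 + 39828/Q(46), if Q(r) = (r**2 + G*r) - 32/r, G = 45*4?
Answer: 703115352/185475619 ≈ 3.7909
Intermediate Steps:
G = 180
Q(r) = r**2 - 32/r + 180*r (Q(r) = (r**2 + 180*r) - 32/r = r**2 - 32/r + 180*r)
((-14843 + 8618) + 5346)/21721 + 39828/Q(46) = ((-14843 + 8618) + 5346)/21721 + 39828/(((-32 + 46**2*(180 + 46))/46)) = (-6225 + 5346)*(1/21721) + 39828/(((-32 + 2116*226)/46)) = -879*1/21721 + 39828/(((-32 + 478216)/46)) = -879/21721 + 39828/(((1/46)*478184)) = -879/21721 + 39828/(239092/23) = -879/21721 + 39828*(23/239092) = -879/21721 + 229011/59773 = 703115352/185475619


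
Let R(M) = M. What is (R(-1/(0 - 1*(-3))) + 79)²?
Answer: 55696/9 ≈ 6188.4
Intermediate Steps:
(R(-1/(0 - 1*(-3))) + 79)² = (-1/(0 - 1*(-3)) + 79)² = (-1/(0 + 3) + 79)² = (-1/3 + 79)² = (-1*⅓ + 79)² = (-⅓ + 79)² = (236/3)² = 55696/9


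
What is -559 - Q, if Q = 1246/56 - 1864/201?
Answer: -459869/804 ≈ -571.98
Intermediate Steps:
Q = 10433/804 (Q = 1246*(1/56) - 1864*1/201 = 89/4 - 1864/201 = 10433/804 ≈ 12.976)
-559 - Q = -559 - 1*10433/804 = -559 - 10433/804 = -459869/804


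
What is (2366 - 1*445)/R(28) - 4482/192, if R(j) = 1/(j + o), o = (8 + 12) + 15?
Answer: 3871989/32 ≈ 1.2100e+5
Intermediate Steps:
o = 35 (o = 20 + 15 = 35)
R(j) = 1/(35 + j) (R(j) = 1/(j + 35) = 1/(35 + j))
(2366 - 1*445)/R(28) - 4482/192 = (2366 - 1*445)/(1/(35 + 28)) - 4482/192 = (2366 - 445)/(1/63) - 4482*1/192 = 1921/(1/63) - 747/32 = 1921*63 - 747/32 = 121023 - 747/32 = 3871989/32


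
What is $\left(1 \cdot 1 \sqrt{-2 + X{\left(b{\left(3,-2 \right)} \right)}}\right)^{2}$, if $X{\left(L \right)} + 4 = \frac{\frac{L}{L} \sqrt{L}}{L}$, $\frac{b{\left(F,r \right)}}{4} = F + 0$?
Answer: $-6 + \frac{\sqrt{3}}{6} \approx -5.7113$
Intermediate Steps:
$b{\left(F,r \right)} = 4 F$ ($b{\left(F,r \right)} = 4 \left(F + 0\right) = 4 F$)
$X{\left(L \right)} = -4 + \frac{1}{\sqrt{L}}$ ($X{\left(L \right)} = -4 + \frac{\frac{L}{L} \sqrt{L}}{L} = -4 + \frac{1 \sqrt{L}}{L} = -4 + \frac{\sqrt{L}}{L} = -4 + \frac{1}{\sqrt{L}}$)
$\left(1 \cdot 1 \sqrt{-2 + X{\left(b{\left(3,-2 \right)} \right)}}\right)^{2} = \left(1 \cdot 1 \sqrt{-2 - \left(4 - \frac{1}{\sqrt{4 \cdot 3}}\right)}\right)^{2} = \left(1 \sqrt{-2 - \left(4 - \frac{1}{\sqrt{12}}\right)}\right)^{2} = \left(1 \sqrt{-2 - \left(4 - \frac{\sqrt{3}}{6}\right)}\right)^{2} = \left(1 \sqrt{-6 + \frac{\sqrt{3}}{6}}\right)^{2} = \left(\sqrt{-6 + \frac{\sqrt{3}}{6}}\right)^{2} = -6 + \frac{\sqrt{3}}{6}$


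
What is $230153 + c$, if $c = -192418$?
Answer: $37735$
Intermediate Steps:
$230153 + c = 230153 - 192418 = 37735$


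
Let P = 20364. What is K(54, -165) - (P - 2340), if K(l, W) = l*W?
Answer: -26934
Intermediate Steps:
K(l, W) = W*l
K(54, -165) - (P - 2340) = -165*54 - (20364 - 2340) = -8910 - 1*18024 = -8910 - 18024 = -26934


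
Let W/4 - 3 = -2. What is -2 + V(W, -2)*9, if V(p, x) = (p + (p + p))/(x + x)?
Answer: -29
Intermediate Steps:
W = 4 (W = 12 + 4*(-2) = 12 - 8 = 4)
V(p, x) = 3*p/(2*x) (V(p, x) = (p + 2*p)/((2*x)) = (3*p)*(1/(2*x)) = 3*p/(2*x))
-2 + V(W, -2)*9 = -2 + ((3/2)*4/(-2))*9 = -2 + ((3/2)*4*(-½))*9 = -2 - 3*9 = -2 - 27 = -29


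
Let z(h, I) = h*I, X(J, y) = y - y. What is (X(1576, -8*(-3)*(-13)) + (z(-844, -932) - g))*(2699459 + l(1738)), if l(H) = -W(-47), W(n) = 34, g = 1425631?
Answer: -1724994661775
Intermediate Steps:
X(J, y) = 0
z(h, I) = I*h
l(H) = -34 (l(H) = -1*34 = -34)
(X(1576, -8*(-3)*(-13)) + (z(-844, -932) - g))*(2699459 + l(1738)) = (0 + (-932*(-844) - 1*1425631))*(2699459 - 34) = (0 + (786608 - 1425631))*2699425 = (0 - 639023)*2699425 = -639023*2699425 = -1724994661775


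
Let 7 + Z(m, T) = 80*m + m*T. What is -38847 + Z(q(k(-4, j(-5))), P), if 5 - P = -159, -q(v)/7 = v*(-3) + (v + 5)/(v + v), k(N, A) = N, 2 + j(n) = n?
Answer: -118273/2 ≈ -59137.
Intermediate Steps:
j(n) = -2 + n
q(v) = 21*v - 7*(5 + v)/(2*v) (q(v) = -7*(v*(-3) + (v + 5)/(v + v)) = -7*(-3*v + (5 + v)/((2*v))) = -7*(-3*v + (5 + v)*(1/(2*v))) = -7*(-3*v + (5 + v)/(2*v)) = 21*v - 7*(5 + v)/(2*v))
P = 164 (P = 5 - 1*(-159) = 5 + 159 = 164)
Z(m, T) = -7 + 80*m + T*m (Z(m, T) = -7 + (80*m + m*T) = -7 + (80*m + T*m) = -7 + 80*m + T*m)
-38847 + Z(q(k(-4, j(-5))), P) = -38847 + (-7 + 80*(-7/2 + 21*(-4) - 35/2/(-4)) + 164*(-7/2 + 21*(-4) - 35/2/(-4))) = -38847 + (-7 + 80*(-7/2 - 84 - 35/2*(-¼)) + 164*(-7/2 - 84 - 35/2*(-¼))) = -38847 + (-7 + 80*(-7/2 - 84 + 35/8) + 164*(-7/2 - 84 + 35/8)) = -38847 + (-7 + 80*(-665/8) + 164*(-665/8)) = -38847 + (-7 - 6650 - 27265/2) = -38847 - 40579/2 = -118273/2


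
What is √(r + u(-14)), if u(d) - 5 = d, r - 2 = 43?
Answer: 6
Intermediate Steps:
r = 45 (r = 2 + 43 = 45)
u(d) = 5 + d
√(r + u(-14)) = √(45 + (5 - 14)) = √(45 - 9) = √36 = 6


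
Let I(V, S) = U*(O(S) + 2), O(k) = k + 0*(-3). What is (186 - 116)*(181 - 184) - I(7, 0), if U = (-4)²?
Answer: -242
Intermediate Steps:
O(k) = k (O(k) = k + 0 = k)
U = 16
I(V, S) = 32 + 16*S (I(V, S) = 16*(S + 2) = 16*(2 + S) = 32 + 16*S)
(186 - 116)*(181 - 184) - I(7, 0) = (186 - 116)*(181 - 184) - (32 + 16*0) = 70*(-3) - (32 + 0) = -210 - 1*32 = -210 - 32 = -242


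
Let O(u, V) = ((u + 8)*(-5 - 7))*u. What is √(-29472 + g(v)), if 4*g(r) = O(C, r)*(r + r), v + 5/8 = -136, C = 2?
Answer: 3*I*√1453 ≈ 114.35*I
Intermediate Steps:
v = -1093/8 (v = -5/8 - 136 = -1093/8 ≈ -136.63)
O(u, V) = u*(-96 - 12*u) (O(u, V) = ((8 + u)*(-12))*u = (-96 - 12*u)*u = u*(-96 - 12*u))
g(r) = -120*r (g(r) = ((-12*2*(8 + 2))*(r + r))/4 = ((-12*2*10)*(2*r))/4 = (-480*r)/4 = -120*r)
√(-29472 + g(v)) = √(-29472 - 120*(-1093/8)) = √(-29472 + 16395) = √(-13077) = 3*I*√1453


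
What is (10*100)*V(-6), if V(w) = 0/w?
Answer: 0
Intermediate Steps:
V(w) = 0
(10*100)*V(-6) = (10*100)*0 = 1000*0 = 0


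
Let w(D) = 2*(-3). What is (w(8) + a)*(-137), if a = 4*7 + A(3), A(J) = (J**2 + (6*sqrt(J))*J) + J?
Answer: -4658 - 2466*sqrt(3) ≈ -8929.2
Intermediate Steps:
A(J) = J + J**2 + 6*J**(3/2) (A(J) = (J**2 + 6*J**(3/2)) + J = J + J**2 + 6*J**(3/2))
w(D) = -6
a = 40 + 18*sqrt(3) (a = 4*7 + (3 + 3**2 + 6*3**(3/2)) = 28 + (3 + 9 + 6*(3*sqrt(3))) = 28 + (3 + 9 + 18*sqrt(3)) = 28 + (12 + 18*sqrt(3)) = 40 + 18*sqrt(3) ≈ 71.177)
(w(8) + a)*(-137) = (-6 + (40 + 18*sqrt(3)))*(-137) = (34 + 18*sqrt(3))*(-137) = -4658 - 2466*sqrt(3)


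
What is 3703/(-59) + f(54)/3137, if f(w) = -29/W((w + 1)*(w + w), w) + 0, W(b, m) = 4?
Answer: -46466955/740332 ≈ -62.765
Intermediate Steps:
f(w) = -29/4 (f(w) = -29/4 + 0 = -29/4)
3703/(-59) + f(54)/3137 = 3703/(-59) - 29/4/3137 = 3703*(-1/59) - 29/4*1/3137 = -3703/59 - 29/12548 = -46466955/740332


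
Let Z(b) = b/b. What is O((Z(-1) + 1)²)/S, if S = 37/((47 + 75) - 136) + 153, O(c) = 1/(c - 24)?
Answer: -7/21050 ≈ -0.00033254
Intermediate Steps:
Z(b) = 1
O(c) = 1/(-24 + c)
S = 2105/14 (S = 37/(122 - 136) + 153 = 37/(-14) + 153 = -1/14*37 + 153 = -37/14 + 153 = 2105/14 ≈ 150.36)
O((Z(-1) + 1)²)/S = 1/((-24 + (1 + 1)²)*(2105/14)) = (14/2105)/(-24 + 2²) = (14/2105)/(-24 + 4) = (14/2105)/(-20) = -1/20*14/2105 = -7/21050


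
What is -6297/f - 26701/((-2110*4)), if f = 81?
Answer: -16994633/227880 ≈ -74.577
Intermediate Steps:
-6297/f - 26701/((-2110*4)) = -6297/81 - 26701/((-2110*4)) = -6297*1/81 - 26701/(-8440) = -2099/27 - 26701*(-1/8440) = -2099/27 + 26701/8440 = -16994633/227880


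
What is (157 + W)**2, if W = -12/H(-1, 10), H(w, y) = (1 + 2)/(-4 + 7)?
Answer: 21025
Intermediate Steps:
H(w, y) = 1 (H(w, y) = 3/3 = 3*(1/3) = 1)
W = -12 (W = -12/1 = -12*1 = -12)
(157 + W)**2 = (157 - 12)**2 = 145**2 = 21025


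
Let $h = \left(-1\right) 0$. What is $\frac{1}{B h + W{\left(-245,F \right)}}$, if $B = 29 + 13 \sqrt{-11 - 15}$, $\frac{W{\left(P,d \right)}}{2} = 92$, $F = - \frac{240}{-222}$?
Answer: $\frac{1}{184} \approx 0.0054348$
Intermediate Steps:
$h = 0$
$F = \frac{40}{37}$ ($F = \left(-240\right) \left(- \frac{1}{222}\right) = \frac{40}{37} \approx 1.0811$)
$W{\left(P,d \right)} = 184$ ($W{\left(P,d \right)} = 2 \cdot 92 = 184$)
$B = 29 + 13 i \sqrt{26}$ ($B = 29 + 13 \sqrt{-26} = 29 + 13 i \sqrt{26} \approx 29.0 + 66.287 i$)
$\frac{1}{B h + W{\left(-245,F \right)}} = \frac{1}{\left(29 + 13 i \sqrt{26}\right) 0 + 184} = \frac{1}{0 + 184} = \frac{1}{184}$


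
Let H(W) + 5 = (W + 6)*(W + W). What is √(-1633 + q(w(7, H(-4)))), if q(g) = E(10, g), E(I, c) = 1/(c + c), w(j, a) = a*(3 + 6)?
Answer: 5*I*√1037022/126 ≈ 40.41*I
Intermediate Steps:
H(W) = -5 + 2*W*(6 + W) (H(W) = -5 + (W + 6)*(W + W) = -5 + (6 + W)*(2*W) = -5 + 2*W*(6 + W))
w(j, a) = 9*a (w(j, a) = a*9 = 9*a)
E(I, c) = 1/(2*c)
q(g) = 1/(2*g)
√(-1633 + q(w(7, H(-4)))) = √(-1633 + 1/(2*((9*(-5 + 2*(-4)² + 12*(-4)))))) = √(-1633 + 1/(2*((9*(-5 + 2*16 - 48))))) = √(-1633 + 1/(2*((9*(-5 + 32 - 48))))) = √(-1633 + 1/(2*((9*(-21))))) = √(-1633 + (½)/(-189)) = √(-1633 + (½)*(-1/189)) = √(-1633 - 1/378) = √(-617275/378) = 5*I*√1037022/126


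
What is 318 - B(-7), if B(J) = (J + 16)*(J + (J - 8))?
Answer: 516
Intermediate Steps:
B(J) = (-8 + 2*J)*(16 + J) (B(J) = (16 + J)*(J + (-8 + J)) = (16 + J)*(-8 + 2*J) = (-8 + 2*J)*(16 + J))
318 - B(-7) = 318 - (-128 + 2*(-7)² + 24*(-7)) = 318 - (-128 + 2*49 - 168) = 318 - (-128 + 98 - 168) = 318 - 1*(-198) = 318 + 198 = 516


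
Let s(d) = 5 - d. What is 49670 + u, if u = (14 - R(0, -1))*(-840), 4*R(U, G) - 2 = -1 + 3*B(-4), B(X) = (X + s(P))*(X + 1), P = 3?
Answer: 41900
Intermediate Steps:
B(X) = (1 + X)*(2 + X) (B(X) = (X + (5 - 1*3))*(X + 1) = (X + (5 - 3))*(1 + X) = (X + 2)*(1 + X) = (2 + X)*(1 + X) = (1 + X)*(2 + X))
R(U, G) = 19/4 (R(U, G) = ½ + (-1 + 3*(2 + (-4)² + 3*(-4)))/4 = ½ + (-1 + 3*(2 + 16 - 12))/4 = ½ + (-1 + 3*6)/4 = ½ + (-1 + 18)/4 = ½ + (¼)*17 = ½ + 17/4 = 19/4)
u = -7770 (u = (14 - 1*19/4)*(-840) = (14 - 19/4)*(-840) = (37/4)*(-840) = -7770)
49670 + u = 49670 - 7770 = 41900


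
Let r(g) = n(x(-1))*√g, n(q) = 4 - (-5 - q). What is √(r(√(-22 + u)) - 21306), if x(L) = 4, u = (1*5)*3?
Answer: √(-21306 + 13*7^(¼)*√I) ≈ 0.0512 + 145.91*I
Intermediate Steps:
u = 15 (u = 5*3 = 15)
n(q) = 9 + q (n(q) = 4 + (5 + q) = 9 + q)
r(g) = 13*√g (r(g) = (9 + 4)*√g = 13*√g)
√(r(√(-22 + u)) - 21306) = √(13*√(√(-22 + 15)) - 21306) = √(13*√(√(-7)) - 21306) = √(13*√(I*√7) - 21306) = √(13*(7^(¼)*√I) - 21306) = √(13*7^(¼)*√I - 21306) = √(-21306 + 13*7^(¼)*√I)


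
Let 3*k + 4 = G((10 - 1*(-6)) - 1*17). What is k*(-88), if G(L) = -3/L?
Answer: 88/3 ≈ 29.333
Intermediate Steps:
k = -1/3 (k = -4/3 + (-3/((10 - 1*(-6)) - 1*17))/3 = -4/3 + (-3/((10 + 6) - 17))/3 = -4/3 + (-3/(16 - 17))/3 = -4/3 + (-3/(-1))/3 = -4/3 + (-3*(-1))/3 = -4/3 + (1/3)*3 = -4/3 + 1 = -1/3 ≈ -0.33333)
k*(-88) = -1/3*(-88) = 88/3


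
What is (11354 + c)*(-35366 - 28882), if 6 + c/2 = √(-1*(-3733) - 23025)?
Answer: -728700816 - 256992*I*√4823 ≈ -7.287e+8 - 1.7848e+7*I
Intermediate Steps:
c = -12 + 4*I*√4823 (c = -12 + 2*√(-1*(-3733) - 23025) = -12 + 2*√(3733 - 23025) = -12 + 2*√(-19292) = -12 + 2*(2*I*√4823) = -12 + 4*I*√4823 ≈ -12.0 + 277.79*I)
(11354 + c)*(-35366 - 28882) = (11354 + (-12 + 4*I*√4823))*(-35366 - 28882) = (11342 + 4*I*√4823)*(-64248) = -728700816 - 256992*I*√4823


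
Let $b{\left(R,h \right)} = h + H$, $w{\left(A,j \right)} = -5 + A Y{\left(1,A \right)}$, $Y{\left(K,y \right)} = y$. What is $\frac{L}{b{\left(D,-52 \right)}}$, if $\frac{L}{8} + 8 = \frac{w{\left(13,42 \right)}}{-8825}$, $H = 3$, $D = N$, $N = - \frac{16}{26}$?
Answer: $\frac{566112}{432425} \approx 1.3092$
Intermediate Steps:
$N = - \frac{8}{13}$ ($N = \left(-16\right) \frac{1}{26} = - \frac{8}{13} \approx -0.61539$)
$D = - \frac{8}{13} \approx -0.61539$
$w{\left(A,j \right)} = -5 + A^{2}$ ($w{\left(A,j \right)} = -5 + A A = -5 + A^{2}$)
$b{\left(R,h \right)} = 3 + h$ ($b{\left(R,h \right)} = h + 3 = 3 + h$)
$L = - \frac{566112}{8825}$ ($L = -64 + 8 \frac{-5 + 13^{2}}{-8825} = -64 + 8 \left(-5 + 169\right) \left(- \frac{1}{8825}\right) = -64 + 8 \cdot 164 \left(- \frac{1}{8825}\right) = -64 + 8 \left(- \frac{164}{8825}\right) = -64 - \frac{1312}{8825} = - \frac{566112}{8825} \approx -64.149$)
$\frac{L}{b{\left(D,-52 \right)}} = - \frac{566112}{8825 \left(3 - 52\right)} = - \frac{566112}{8825 \left(-49\right)} = \left(- \frac{566112}{8825}\right) \left(- \frac{1}{49}\right) = \frac{566112}{432425}$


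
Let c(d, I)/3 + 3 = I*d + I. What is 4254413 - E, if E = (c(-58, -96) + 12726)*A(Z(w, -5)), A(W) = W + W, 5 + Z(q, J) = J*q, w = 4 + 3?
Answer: 6585053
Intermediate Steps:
c(d, I) = -9 + 3*I + 3*I*d (c(d, I) = -9 + 3*(I*d + I) = -9 + 3*(I + I*d) = -9 + (3*I + 3*I*d) = -9 + 3*I + 3*I*d)
w = 7
Z(q, J) = -5 + J*q
A(W) = 2*W
E = -2330640 (E = ((-9 + 3*(-96) + 3*(-96)*(-58)) + 12726)*(2*(-5 - 5*7)) = ((-9 - 288 + 16704) + 12726)*(2*(-5 - 35)) = (16407 + 12726)*(2*(-40)) = 29133*(-80) = -2330640)
4254413 - E = 4254413 - 1*(-2330640) = 4254413 + 2330640 = 6585053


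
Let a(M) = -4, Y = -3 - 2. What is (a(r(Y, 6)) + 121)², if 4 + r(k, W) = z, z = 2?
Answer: 13689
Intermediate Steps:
Y = -5
r(k, W) = -2 (r(k, W) = -4 + 2 = -2)
(a(r(Y, 6)) + 121)² = (-4 + 121)² = 117² = 13689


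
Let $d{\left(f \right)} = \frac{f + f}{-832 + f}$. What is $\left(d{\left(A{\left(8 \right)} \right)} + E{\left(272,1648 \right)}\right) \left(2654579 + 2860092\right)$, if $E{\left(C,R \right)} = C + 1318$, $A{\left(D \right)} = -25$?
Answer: $\frac{7514731878280}{857} \approx 8.7687 \cdot 10^{9}$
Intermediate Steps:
$d{\left(f \right)} = \frac{2 f}{-832 + f}$
$E{\left(C,R \right)} = 1318 + C$
$\left(d{\left(A{\left(8 \right)} \right)} + E{\left(272,1648 \right)}\right) \left(2654579 + 2860092\right) = \left(2 \left(-25\right) \frac{1}{-832 - 25} + \left(1318 + 272\right)\right) \left(2654579 + 2860092\right) = \left(2 \left(-25\right) \frac{1}{-857} + 1590\right) 5514671 = \left(2 \left(-25\right) \left(- \frac{1}{857}\right) + 1590\right) 5514671 = \left(\frac{50}{857} + 1590\right) 5514671 = \frac{1362680}{857} \cdot 5514671 = \frac{7514731878280}{857}$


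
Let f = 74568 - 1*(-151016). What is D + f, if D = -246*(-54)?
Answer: 238868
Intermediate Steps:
D = 13284
f = 225584 (f = 74568 + 151016 = 225584)
D + f = 13284 + 225584 = 238868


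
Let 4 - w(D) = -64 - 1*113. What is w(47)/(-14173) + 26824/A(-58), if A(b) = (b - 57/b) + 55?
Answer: -22050261193/1658241 ≈ -13297.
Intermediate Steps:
w(D) = 181 (w(D) = 4 - (-64 - 1*113) = 4 - (-64 - 113) = 4 - 1*(-177) = 4 + 177 = 181)
A(b) = 55 + b - 57/b
w(47)/(-14173) + 26824/A(-58) = 181/(-14173) + 26824/(55 - 58 - 57/(-58)) = 181*(-1/14173) + 26824/(55 - 58 - 57*(-1/58)) = -181/14173 + 26824/(55 - 58 + 57/58) = -181/14173 + 26824/(-117/58) = -181/14173 + 26824*(-58/117) = -181/14173 - 1555792/117 = -22050261193/1658241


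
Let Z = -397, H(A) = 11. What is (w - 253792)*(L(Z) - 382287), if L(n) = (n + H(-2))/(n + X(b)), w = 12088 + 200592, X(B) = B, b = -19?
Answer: 408630169917/26 ≈ 1.5717e+10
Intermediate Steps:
w = 212680
L(n) = (11 + n)/(-19 + n) (L(n) = (n + 11)/(n - 19) = (11 + n)/(-19 + n))
(w - 253792)*(L(Z) - 382287) = (212680 - 253792)*((11 - 397)/(-19 - 397) - 382287) = -41112*(-386/(-416) - 382287) = -41112*(-1/416*(-386) - 382287) = -41112*(193/208 - 382287) = -41112*(-79515503/208) = 408630169917/26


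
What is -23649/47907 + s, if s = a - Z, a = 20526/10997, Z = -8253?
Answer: 1449559440872/175611093 ≈ 8254.4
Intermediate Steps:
a = 20526/10997 (a = 20526*(1/10997) = 20526/10997 ≈ 1.8665)
s = 90778767/10997 (s = 20526/10997 - 1*(-8253) = 20526/10997 + 8253 = 90778767/10997 ≈ 8254.9)
-23649/47907 + s = -23649/47907 + 90778767/10997 = -23649*1/47907 + 90778767/10997 = -7883/15969 + 90778767/10997 = 1449559440872/175611093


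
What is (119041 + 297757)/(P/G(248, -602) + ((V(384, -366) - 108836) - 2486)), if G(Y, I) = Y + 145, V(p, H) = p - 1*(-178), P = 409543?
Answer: -163801614/43119137 ≈ -3.7988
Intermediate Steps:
V(p, H) = 178 + p (V(p, H) = p + 178 = 178 + p)
G(Y, I) = 145 + Y
(119041 + 297757)/(P/G(248, -602) + ((V(384, -366) - 108836) - 2486)) = (119041 + 297757)/(409543/(145 + 248) + (((178 + 384) - 108836) - 2486)) = 416798/(409543/393 + ((562 - 108836) - 2486)) = 416798/(409543*(1/393) + (-108274 - 2486)) = 416798/(409543/393 - 110760) = 416798/(-43119137/393) = 416798*(-393/43119137) = -163801614/43119137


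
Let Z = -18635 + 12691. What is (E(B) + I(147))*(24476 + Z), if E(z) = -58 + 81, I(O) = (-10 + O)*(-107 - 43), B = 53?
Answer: -380406364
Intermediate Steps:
Z = -5944
I(O) = 1500 - 150*O (I(O) = (-10 + O)*(-150) = 1500 - 150*O)
E(z) = 23
(E(B) + I(147))*(24476 + Z) = (23 + (1500 - 150*147))*(24476 - 5944) = (23 + (1500 - 22050))*18532 = (23 - 20550)*18532 = -20527*18532 = -380406364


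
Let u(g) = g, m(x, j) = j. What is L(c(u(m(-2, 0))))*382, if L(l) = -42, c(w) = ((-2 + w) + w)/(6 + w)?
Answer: -16044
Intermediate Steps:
c(w) = (-2 + 2*w)/(6 + w)
L(c(u(m(-2, 0))))*382 = -42*382 = -16044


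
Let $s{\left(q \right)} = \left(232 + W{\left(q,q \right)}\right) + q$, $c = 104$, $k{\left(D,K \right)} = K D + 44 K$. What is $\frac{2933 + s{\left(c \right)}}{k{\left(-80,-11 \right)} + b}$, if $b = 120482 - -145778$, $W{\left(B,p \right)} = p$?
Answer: $\frac{3373}{266656} \approx 0.012649$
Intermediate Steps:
$k{\left(D,K \right)} = 44 K + D K$ ($k{\left(D,K \right)} = D K + 44 K = 44 K + D K$)
$b = 266260$ ($b = 120482 + 145778 = 266260$)
$s{\left(q \right)} = 232 + 2 q$ ($s{\left(q \right)} = \left(232 + q\right) + q = 232 + 2 q$)
$\frac{2933 + s{\left(c \right)}}{k{\left(-80,-11 \right)} + b} = \frac{2933 + \left(232 + 2 \cdot 104\right)}{- 11 \left(44 - 80\right) + 266260} = \frac{2933 + \left(232 + 208\right)}{\left(-11\right) \left(-36\right) + 266260} = \frac{2933 + 440}{396 + 266260} = \frac{3373}{266656}$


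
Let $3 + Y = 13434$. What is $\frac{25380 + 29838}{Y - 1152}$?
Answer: $\frac{18406}{4093} \approx 4.4969$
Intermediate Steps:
$Y = 13431$ ($Y = -3 + 13434 = 13431$)
$\frac{25380 + 29838}{Y - 1152} = \frac{25380 + 29838}{13431 - 1152} = \frac{55218}{13431 - 1152} = \frac{55218}{12279} = 55218 \cdot \frac{1}{12279} = \frac{18406}{4093}$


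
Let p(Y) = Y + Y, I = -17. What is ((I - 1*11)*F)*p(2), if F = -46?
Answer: 5152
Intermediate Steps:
p(Y) = 2*Y
((I - 1*11)*F)*p(2) = ((-17 - 1*11)*(-46))*(2*2) = ((-17 - 11)*(-46))*4 = -28*(-46)*4 = 1288*4 = 5152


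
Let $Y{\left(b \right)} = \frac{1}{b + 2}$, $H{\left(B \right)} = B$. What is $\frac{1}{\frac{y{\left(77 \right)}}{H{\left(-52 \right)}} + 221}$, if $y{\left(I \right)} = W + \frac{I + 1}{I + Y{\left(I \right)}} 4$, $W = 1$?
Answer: $\frac{2028}{447991} \approx 0.0045269$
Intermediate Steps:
$Y{\left(b \right)} = \frac{1}{2 + b}$
$y{\left(I \right)} = 1 + \frac{4 \left(1 + I\right)}{I + \frac{1}{2 + I}}$ ($y{\left(I \right)} = 1 + \frac{I + 1}{I + \frac{1}{2 + I}} 4 = 1 + \frac{1 + I}{I + \frac{1}{2 + I}} 4 = 1 + \frac{4 \left(1 + I\right)}{I + \frac{1}{2 + I}}$)
$\frac{1}{\frac{y{\left(77 \right)}}{H{\left(-52 \right)}} + 221} = \frac{1}{\frac{\frac{1}{1 + 77} \left(9 + 5 \cdot 77\right)}{-52} + 221} = \frac{1}{\frac{9 + 385}{78} \left(- \frac{1}{52}\right) + 221} = \frac{1}{\frac{1}{78} \cdot 394 \left(- \frac{1}{52}\right) + 221} = \frac{1}{\frac{197}{39} \left(- \frac{1}{52}\right) + 221} = \frac{1}{- \frac{197}{2028} + 221} = \frac{1}{\frac{447991}{2028}} = \frac{2028}{447991}$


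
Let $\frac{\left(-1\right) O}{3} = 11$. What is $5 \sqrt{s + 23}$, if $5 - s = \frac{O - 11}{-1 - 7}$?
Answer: $\frac{15 \sqrt{10}}{2} \approx 23.717$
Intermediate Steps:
$O = -33$ ($O = \left(-3\right) 11 = -33$)
$s = - \frac{1}{2}$ ($s = 5 - \frac{-33 - 11}{-1 - 7} = 5 - - \frac{44}{-8} = 5 - \left(-44\right) \left(- \frac{1}{8}\right) = 5 - \frac{11}{2} = - \frac{1}{2} \approx -0.5$)
$5 \sqrt{s + 23} = 5 \sqrt{- \frac{1}{2} + 23} = 5 \sqrt{\frac{45}{2}} = 5 \frac{3 \sqrt{10}}{2} = \frac{15 \sqrt{10}}{2}$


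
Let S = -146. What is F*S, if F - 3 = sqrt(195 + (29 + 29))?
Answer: -438 - 146*sqrt(253) ≈ -2760.3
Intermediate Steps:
F = 3 + sqrt(253) (F = 3 + sqrt(195 + (29 + 29)) = 3 + sqrt(195 + 58) = 3 + sqrt(253) ≈ 18.906)
F*S = (3 + sqrt(253))*(-146) = -438 - 146*sqrt(253)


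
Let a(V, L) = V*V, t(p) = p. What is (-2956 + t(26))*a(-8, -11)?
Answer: -187520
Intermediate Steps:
a(V, L) = V²
(-2956 + t(26))*a(-8, -11) = (-2956 + 26)*(-8)² = -2930*64 = -187520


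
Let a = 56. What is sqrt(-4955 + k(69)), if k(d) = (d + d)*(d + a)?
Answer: sqrt(12295) ≈ 110.88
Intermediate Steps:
k(d) = 2*d*(56 + d) (k(d) = (d + d)*(d + 56) = (2*d)*(56 + d) = 2*d*(56 + d))
sqrt(-4955 + k(69)) = sqrt(-4955 + 2*69*(56 + 69)) = sqrt(-4955 + 2*69*125) = sqrt(-4955 + 17250) = sqrt(12295)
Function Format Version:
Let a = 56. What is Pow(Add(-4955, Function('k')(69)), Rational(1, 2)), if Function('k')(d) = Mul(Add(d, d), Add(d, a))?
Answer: Pow(12295, Rational(1, 2)) ≈ 110.88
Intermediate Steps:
Function('k')(d) = Mul(2, d, Add(56, d)) (Function('k')(d) = Mul(Add(d, d), Add(d, 56)) = Mul(Mul(2, d), Add(56, d)) = Mul(2, d, Add(56, d)))
Pow(Add(-4955, Function('k')(69)), Rational(1, 2)) = Pow(Add(-4955, Mul(2, 69, Add(56, 69))), Rational(1, 2)) = Pow(Add(-4955, Mul(2, 69, 125)), Rational(1, 2)) = Pow(Add(-4955, 17250), Rational(1, 2)) = Pow(12295, Rational(1, 2))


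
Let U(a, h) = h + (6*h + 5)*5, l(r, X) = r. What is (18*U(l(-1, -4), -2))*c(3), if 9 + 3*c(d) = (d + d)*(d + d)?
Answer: -5994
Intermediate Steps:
c(d) = -3 + 4*d²/3 (c(d) = -3 + ((d + d)*(d + d))/3 = -3 + ((2*d)*(2*d))/3 = -3 + (4*d²)/3 = -3 + 4*d²/3)
U(a, h) = 25 + 31*h (U(a, h) = h + (5 + 6*h)*5 = h + (25 + 30*h) = 25 + 31*h)
(18*U(l(-1, -4), -2))*c(3) = (18*(25 + 31*(-2)))*(-3 + (4/3)*3²) = (18*(25 - 62))*(-3 + (4/3)*9) = (18*(-37))*(-3 + 12) = -666*9 = -5994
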